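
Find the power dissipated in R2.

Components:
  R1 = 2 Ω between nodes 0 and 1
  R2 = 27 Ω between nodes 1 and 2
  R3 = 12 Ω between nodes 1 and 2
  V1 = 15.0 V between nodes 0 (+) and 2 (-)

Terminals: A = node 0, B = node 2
Nodal analysis, taking node 2 as the 0 V reference.
Source V1 fixes V_0 = 15 V.
KCL at each unknown node (sum of currents leaving = 0; resistances in Ω):
  Node 1: (V_1 - 15)/2 + (V_1 - 0)/27 + (V_1 - 0)/12 = 0
Collecting terms: 0.6204 × V_1 = 7.5  =>  V_1 = 12.09 V
I_R2 = (V_1 - V_2)/R2 = (12.09 - 0)/27 = 0.4478 A
P_R2 = I_R2² × R2 = (0.4478)² × 27 = 5.413 W

Final answer: 5.413 W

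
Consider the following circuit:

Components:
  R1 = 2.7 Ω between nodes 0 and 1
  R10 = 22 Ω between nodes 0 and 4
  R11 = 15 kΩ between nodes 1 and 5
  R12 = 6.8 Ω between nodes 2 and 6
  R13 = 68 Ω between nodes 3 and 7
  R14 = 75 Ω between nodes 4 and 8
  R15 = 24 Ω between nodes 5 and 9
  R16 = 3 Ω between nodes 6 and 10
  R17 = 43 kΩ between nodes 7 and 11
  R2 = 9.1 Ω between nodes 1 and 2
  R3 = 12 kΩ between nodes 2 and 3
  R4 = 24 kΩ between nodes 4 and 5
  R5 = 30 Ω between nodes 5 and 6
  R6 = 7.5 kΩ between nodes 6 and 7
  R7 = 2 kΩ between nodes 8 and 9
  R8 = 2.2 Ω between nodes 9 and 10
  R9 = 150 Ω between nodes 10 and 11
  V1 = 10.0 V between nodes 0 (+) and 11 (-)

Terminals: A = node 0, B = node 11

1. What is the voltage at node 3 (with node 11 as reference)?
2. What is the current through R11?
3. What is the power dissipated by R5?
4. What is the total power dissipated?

Nodal analysis, taking node 11 as the 0 V reference.
Source V1 fixes V_0 = 10 V.
KCL at each unknown node (sum of currents leaving = 0; resistances in Ω):
  Node 1: (V_1 - 10)/2.7 + (V_1 - V_2)/9.1 + (V_1 - V_5)/15000 = 0
  Node 2: (V_2 - V_1)/9.1 + (V_2 - V_3)/12000 + (V_2 - V_6)/6.8 = 0
  Node 3: (V_3 - V_2)/12000 + (V_3 - V_7)/68 = 0
  Node 4: (V_4 - V_5)/24000 + (V_4 - 10)/22 + (V_4 - V_8)/75 = 0
  Node 5: (V_5 - V_4)/24000 + (V_5 - V_6)/30 + (V_5 - V_1)/15000 + (V_5 - V_9)/24 = 0
  Node 6: (V_6 - V_5)/30 + (V_6 - V_7)/7500 + (V_6 - V_2)/6.8 + (V_6 - V_10)/3 = 0
  Node 7: (V_7 - V_6)/7500 + (V_7 - V_3)/68 + (V_7 - 0)/43000 = 0
  Node 8: (V_8 - V_9)/2000 + (V_8 - V_4)/75 = 0
  Node 9: (V_9 - V_8)/2000 + (V_9 - V_10)/2.2 + (V_9 - V_5)/24 = 0
  Node 10: (V_10 - V_9)/2.2 + (V_10 - 0)/150 + (V_10 - V_6)/3 = 0
Collecting terms (coefficients in siemens):
  0.4803·V_1 - 0.1099·V_2 - 0.00006667·V_5 = 3.704
  0.257·V_2 - 0.1099·V_1 - 0.00008333·V_3 - 0.1471·V_6 = 0
  0.01479·V_3 - 0.00008333·V_2 - 0.01471·V_7 = 0
  0.05883·V_4 - 0.00004167·V_5 - 0.01333·V_8 = 0.4545
  0.07511·V_5 - 0.00006667·V_1 - 0.00004167·V_4 - 0.03333·V_6 - 0.04167·V_9 = 0
  0.5139·V_6 - 0.1471·V_2 - 0.03333·V_5 - 0.0001333·V_7 - 0.3333·V_10 = 0
  0.01486·V_7 - 0.01471·V_3 - 0.0001333·V_6 = 0
  0.01383·V_8 - 0.01333·V_4 - 0.0005·V_9 = 0
  0.4967·V_9 - 0.04167·V_5 - 0.0005·V_8 - 0.4545·V_10 = 0
  0.7945·V_10 - 0.3333·V_6 - 0.4545·V_9 = 0
Solving these 10 simultaneous equations (Gaussian elimination) gives:
  V_1 = 9.844 V, V_2 = 9.317 V, V_3 = 8.199 V, V_4 = 9.986 V
  V_5 = 8.838 V, V_6 = 8.924 V, V_7 = 8.193 V, V_8 = 9.942 V
  V_9 = 8.767 V, V_10 = 8.759 V
Part 1:
  Read off the nodal solution: V_3 = 8.199 V
Part 2:
  I_R11 = (V_1 - V_5)/R11 = (9.844 - 8.838)/15000 = 0.00006702 A
  Magnitude: I_R11 = 0.00006702 A
Part 3:
  I_R5 = (V_5 - V_6)/R5 = (8.838 - 8.924)/30 = -0.002851 A
  P_R5 = I_R5² × R5 = (-0.002851)² × 30 = 0.0002438 W
Part 4:
  Power in each resistor, P = (ΔV)²/R:
    P_R1 = (10 - 9.844)²/2.7 = 0.009067 W
    P_R2 = (9.844 - 9.317)²/9.1 = 0.03049 W
    P_R3 = (9.317 - 8.199)²/12000 = 0.000104 W
    P_R4 = (9.986 - 8.838)²/24000 = 0.00005489 W
    P_R5 = (8.838 - 8.924)²/30 = 0.0002438 W
    P_R6 = (8.924 - 8.193)²/7500 = 0.00007119 W
    P_R7 = (9.942 - 8.767)²/2000 = 0.0006901 W
    P_R8 = (8.767 - 8.759)²/2.2 = 0.00002778 W
    P_R9 = (8.759 - 0)²/150 = 0.5115 W
    P_R10 = (10 - 9.986)²/22 = 0.000008878 W
    P_R11 = (9.844 - 8.838)²/15000 = 0.00006737 W
    P_R12 = (9.317 - 8.924)²/6.8 = 0.02271 W
    P_R13 = (8.199 - 8.193)²/68 = 0.0000005895 W
    P_R14 = (9.986 - 9.942)²/75 = 0.00002588 W
    P_R15 = (8.838 - 8.767)²/24 = 0.0002111 W
    P_R16 = (8.924 - 8.759)²/3 = 0.009023 W
    P_R17 = (8.193 - 0)²/43000 = 0.001561 W
  P_total = P_R1 + P_R2 + P_R3 + P_R4 + P_R5 + P_R6 + P_R7 + P_R8 + P_R9 + P_R10 + P_R11 + P_R12 + P_R13 + P_R14 + P_R15 + P_R16 + P_R17 = 0.5859 W

Final answers:
1. V_3 = 8.199 V
2. I_R11 = 6.702e-05 A
3. P_R5 = 0.0002438 W
4. P_total = 0.5859 W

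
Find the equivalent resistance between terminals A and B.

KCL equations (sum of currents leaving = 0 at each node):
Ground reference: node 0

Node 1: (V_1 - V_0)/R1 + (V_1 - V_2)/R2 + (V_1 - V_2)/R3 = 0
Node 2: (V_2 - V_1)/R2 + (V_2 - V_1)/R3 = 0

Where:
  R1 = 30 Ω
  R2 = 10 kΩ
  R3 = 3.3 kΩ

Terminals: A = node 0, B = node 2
Reduce the network between node 0 (A) and node 2 (B) by series/parallel combination:
  Rp1 = R2 ‖ R3 (parallel, both between nodes 1 and 2) = 1/(1/10000 + 1/3300) = 2481 Ω
  Rs1 = R1 + Rp1 (series, joined only at node 1) = 30 + 2481 = 2511 Ω
R_eq = 2.511 kΩ

Final answer: 2.511 kΩ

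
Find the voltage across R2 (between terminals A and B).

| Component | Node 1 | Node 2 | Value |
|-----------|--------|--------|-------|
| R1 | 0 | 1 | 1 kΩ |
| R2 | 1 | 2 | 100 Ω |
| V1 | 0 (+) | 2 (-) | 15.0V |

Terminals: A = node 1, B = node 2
R1 and R2 are in series across V1 (node 0 → node 1 → node 2), and the output A–B is taken across R2, so this is a voltage divider.
Series current: I = V1/(R1 + R2) = 15/(1000 + 100) = 15/1100 = 0.01364 A
V_R2 = I × R2 = V1 × R2/(R1 + R2) = 15 × 100/1100 = 1.364 V

Final answer: 1.364 V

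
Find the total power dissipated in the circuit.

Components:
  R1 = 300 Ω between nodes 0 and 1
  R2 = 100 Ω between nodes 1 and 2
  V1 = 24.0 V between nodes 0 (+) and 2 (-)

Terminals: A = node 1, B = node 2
Nodal analysis, taking node 2 as the 0 V reference.
Source V1 fixes V_0 = 24 V.
KCL at each unknown node (sum of currents leaving = 0; resistances in Ω):
  Node 1: (V_1 - 24)/300 + (V_1 - 0)/100 = 0
Collecting terms: 0.01333 × V_1 = 0.08  =>  V_1 = 6 V
Power in each resistor, P = (ΔV)²/R:
  P_R1 = (24 - 6)²/300 = 1.08 W
  P_R2 = (6 - 0)²/100 = 0.36 W
P_total = P_R1 + P_R2 = 1.44 W

Final answer: 1.44 W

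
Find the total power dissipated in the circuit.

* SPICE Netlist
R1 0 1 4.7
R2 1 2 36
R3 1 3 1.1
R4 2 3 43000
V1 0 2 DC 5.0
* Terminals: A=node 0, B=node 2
Nodal analysis, taking node 2 as the 0 V reference.
Source V1 fixes V_0 = 5 V.
KCL at each unknown node (sum of currents leaving = 0; resistances in Ω):
  Node 1: (V_1 - 5)/4.7 + (V_1 - 0)/36 + (V_1 - V_3)/1.1 = 0
  Node 3: (V_3 - V_1)/1.1 + (V_3 - 0)/43000 = 0
Collecting terms (coefficients in siemens):
  1.15·V_1 - 0.9091·V_3 = 1.064
  0.9091·V_3 - 0.9091·V_1 = 0
Determinant D = (1.15)(0.9091) - (-0.9091)(-0.9091) = 0.2187
V_1 = [(1.064)(0.9091) - (-0.9091)(0)]/D = 4.422 V
V_3 = [(1.15)(0) - (1.064)(-0.9091)]/D = 4.422 V
Power in each resistor, P = (ΔV)²/R:
  P_R1 = (5 - 4.422)²/4.7 = 0.07104 W
  P_R2 = (4.422 - 0)²/36 = 0.5432 W
  P_R3 = (4.422 - 4.422)²/1.1 = 0.00000001163 W
  P_R4 = (0 - 4.422)²/43000 = 0.0004548 W
P_total = P_R1 + P_R2 + P_R3 + P_R4 = 0.6147 W

Final answer: 0.6147 W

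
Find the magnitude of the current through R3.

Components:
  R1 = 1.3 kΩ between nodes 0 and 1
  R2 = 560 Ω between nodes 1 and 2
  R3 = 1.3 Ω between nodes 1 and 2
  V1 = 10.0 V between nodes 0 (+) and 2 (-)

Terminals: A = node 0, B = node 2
Nodal analysis, taking node 2 as the 0 V reference.
Source V1 fixes V_0 = 10 V.
KCL at each unknown node (sum of currents leaving = 0; resistances in Ω):
  Node 1: (V_1 - 10)/1300 + (V_1 - 0)/560 + (V_1 - 0)/1.3 = 0
Collecting terms: 0.7718 × V_1 = 0.007692  =>  V_1 = 0.009967 V
I_R3 = (V_1 - V_2)/R3 = (0.009967 - 0)/1.3 = 0.007667 A
|I_R3| = 0.007667 A

Final answer: |I_R3| = 0.007667 A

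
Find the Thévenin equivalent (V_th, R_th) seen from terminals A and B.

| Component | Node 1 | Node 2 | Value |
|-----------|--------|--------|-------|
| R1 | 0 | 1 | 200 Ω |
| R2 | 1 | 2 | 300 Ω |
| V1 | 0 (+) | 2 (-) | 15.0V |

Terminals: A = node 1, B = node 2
Step 1 — V_th is the open-circuit voltage V_A - V_B (nothing connected across the terminals).
Nodal analysis, taking node 2 as the 0 V reference.
Source V1 fixes V_0 = 15 V.
KCL at each unknown node (sum of currents leaving = 0; resistances in Ω):
  Node 1: (V_1 - 15)/200 + (V_1 - 0)/300 = 0
Collecting terms: 0.008333 × V_1 = 0.075  =>  V_1 = 9 V
V_th = V_1 - V_2 = 9 - 0 = 9 V
Step 2 — R_th: zero the source — replace V1 by a short circuit (node 2 merges into node 0) — and find the resistance seen between A (node 1) and B (node 0).
Reduce the network between node 1 (A) and node 0 (B) by series/parallel combination:
  Rp1 = R1 ‖ R2 (parallel, both between nodes 0 and 1) = 1/(1/200 + 1/300) = 120 Ω
R_th = 120 Ω

Final answer: V_th = 9 V, R_th = 120 Ω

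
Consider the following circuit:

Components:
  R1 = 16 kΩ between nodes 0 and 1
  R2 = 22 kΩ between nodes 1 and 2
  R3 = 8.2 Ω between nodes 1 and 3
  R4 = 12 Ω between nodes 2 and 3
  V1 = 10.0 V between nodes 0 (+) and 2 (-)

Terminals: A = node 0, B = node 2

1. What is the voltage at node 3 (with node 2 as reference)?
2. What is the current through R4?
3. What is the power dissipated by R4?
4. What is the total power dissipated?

Nodal analysis, taking node 2 as the 0 V reference.
Source V1 fixes V_0 = 10 V.
KCL at each unknown node (sum of currents leaving = 0; resistances in Ω):
  Node 1: (V_1 - 10)/16000 + (V_1 - 0)/22000 + (V_1 - V_3)/8.2 = 0
  Node 3: (V_3 - V_1)/8.2 + (V_3 - 0)/12 = 0
Collecting terms (coefficients in siemens):
  0.1221·V_1 - 0.122·V_3 = 0.000625
  0.2053·V_3 - 0.122·V_1 = 0
Determinant D = (0.1221)(0.2053) - (-0.122)(-0.122) = 0.01018
V_1 = [(0.000625)(0.2053) - (-0.122)(0)]/D = 0.0126 V
V_3 = [(0.1221)(0) - (0.000625)(-0.122)]/D = 0.007484 V
Part 1:
  Read off the nodal solution: V_3 = 0.007484 V
Part 2:
  I_R4 = (V_2 - V_3)/R4 = (0 - 0.007484)/12 = -0.0006236 A
  Magnitude: I_R4 = 0.0006236 A
Part 3:
  I_R4 = (V_2 - V_3)/R4 = (0 - 0.007484)/12 = -0.0006236 A
  P_R4 = I_R4² × R4 = (-0.0006236)² × 12 = 0.000004667 W
Part 4:
  Power in each resistor, P = (ΔV)²/R:
    P_R1 = (10 - 0.0126)²/16000 = 0.006234 W
    P_R2 = (0.0126 - 0)²/22000 = 0.000000007214 W
    P_R3 = (0.0126 - 0.007484)²/8.2 = 0.000003189 W
    P_R4 = (0 - 0.007484)²/12 = 0.000004667 W
  P_total = P_R1 + P_R2 + P_R3 + P_R4 = 0.006242 W

Final answers:
1. V_3 = 0.007484 V
2. I_R4 = 0.0006236 A
3. P_R4 = 4.667e-06 W
4. P_total = 0.006242 W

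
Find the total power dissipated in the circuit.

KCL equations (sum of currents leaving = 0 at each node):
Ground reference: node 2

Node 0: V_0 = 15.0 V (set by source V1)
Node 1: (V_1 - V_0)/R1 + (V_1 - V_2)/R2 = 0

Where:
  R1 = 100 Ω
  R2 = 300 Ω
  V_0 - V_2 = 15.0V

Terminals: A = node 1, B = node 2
Nodal analysis, taking node 2 as the 0 V reference.
Source V1 fixes V_0 = 15 V.
KCL at each unknown node (sum of currents leaving = 0; resistances in Ω):
  Node 1: (V_1 - 15)/100 + (V_1 - 0)/300 = 0
Collecting terms: 0.01333 × V_1 = 0.15  =>  V_1 = 11.25 V
Power in each resistor, P = (ΔV)²/R:
  P_R1 = (15 - 11.25)²/100 = 0.1406 W
  P_R2 = (11.25 - 0)²/300 = 0.4219 W
P_total = P_R1 + P_R2 = 0.5625 W

Final answer: 0.5625 W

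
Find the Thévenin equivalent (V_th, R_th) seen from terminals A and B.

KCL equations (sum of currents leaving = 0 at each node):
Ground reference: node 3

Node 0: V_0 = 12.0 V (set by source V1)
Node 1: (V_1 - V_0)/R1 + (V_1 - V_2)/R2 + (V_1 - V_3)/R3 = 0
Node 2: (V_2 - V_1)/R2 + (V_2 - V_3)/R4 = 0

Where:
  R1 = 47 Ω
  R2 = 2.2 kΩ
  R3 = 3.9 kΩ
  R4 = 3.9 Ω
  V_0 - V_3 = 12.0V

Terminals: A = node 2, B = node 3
Step 1 — V_th is the open-circuit voltage V_A - V_B (nothing connected across the terminals).
Nodal analysis, taking node 3 as the 0 V reference.
Source V1 fixes V_0 = 12 V.
KCL at each unknown node (sum of currents leaving = 0; resistances in Ω):
  Node 1: (V_1 - 12)/47 + (V_1 - V_2)/2200 + (V_1 - 0)/3900 = 0
  Node 2: (V_2 - V_1)/2200 + (V_2 - 0)/3.9 = 0
Collecting terms (coefficients in siemens):
  0.02199·V_1 - 0.0004545·V_2 = 0.2553
  0.2569·V_2 - 0.0004545·V_1 = 0
Determinant D = (0.02199)(0.2569) - (-0.0004545)(-0.0004545) = 0.005648
V_1 = [(0.2553)(0.2569) - (-0.0004545)(0)]/D = 11.61 V
V_2 = [(0.02199)(0) - (0.2553)(-0.0004545)]/D = 0.02055 V
V_th = V_2 - V_3 = 0.02055 - 0 = 0.02055 V
Step 2 — R_th: zero the source — replace V1 by a short circuit (node 3 merges into node 0) — and find the resistance seen between A (node 2) and B (node 0).
Reduce the network between node 2 (A) and node 0 (B) by series/parallel combination:
  Rp1 = R1 ‖ R3 (parallel, both between nodes 0 and 1) = 1/(1/47 + 1/3900) = 46.44 Ω
  Rs1 = R2 + Rp1 (series, joined only at node 1) = 2200 + 46.44 = 2246 Ω
  Rp2 = R4 ‖ Rs1 (parallel, both between nodes 0 and 2) = 1/(1/3.9 + 1/2246) = 3.893 Ω
R_th = 3.893 Ω

Final answer: V_th = 0.02055 V, R_th = 3.893 Ω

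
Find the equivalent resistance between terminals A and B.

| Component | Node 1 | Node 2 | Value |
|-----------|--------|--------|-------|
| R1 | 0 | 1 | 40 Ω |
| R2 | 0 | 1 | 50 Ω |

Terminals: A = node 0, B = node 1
Reduce the network between node 0 (A) and node 1 (B) by series/parallel combination:
  Rp1 = R1 ‖ R2 (parallel, both between nodes 0 and 1) = 1/(1/40 + 1/50) = 22.22 Ω
R_eq = 22.22 Ω

Final answer: 22.22 Ω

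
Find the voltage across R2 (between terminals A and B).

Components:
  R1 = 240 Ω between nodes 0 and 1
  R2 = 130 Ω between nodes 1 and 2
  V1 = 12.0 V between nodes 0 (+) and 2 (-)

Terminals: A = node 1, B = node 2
R1 and R2 are in series across V1 (node 0 → node 1 → node 2), and the output A–B is taken across R2, so this is a voltage divider.
Series current: I = V1/(R1 + R2) = 12/(240 + 130) = 12/370 = 0.03243 A
V_R2 = I × R2 = V1 × R2/(R1 + R2) = 12 × 130/370 = 4.216 V

Final answer: 4.216 V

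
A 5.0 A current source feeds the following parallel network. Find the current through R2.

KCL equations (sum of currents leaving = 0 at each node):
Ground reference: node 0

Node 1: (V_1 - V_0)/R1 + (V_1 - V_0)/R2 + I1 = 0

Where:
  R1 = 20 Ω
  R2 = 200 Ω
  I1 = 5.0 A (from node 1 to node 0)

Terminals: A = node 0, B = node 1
All resistors sit directly between nodes 0 and 1, so they are in parallel and share one voltage V; the full source current 5 A splits among them.
1/R_par = 1/20 + 1/200 = 0.055 S  =>  R_par = 18.18 Ω
V = I × R_par = 5 × 18.18 = 90.91 V
I_R2 = V/R2 = 90.91/200 = 0.4545 A

Final answer: 0.4545 A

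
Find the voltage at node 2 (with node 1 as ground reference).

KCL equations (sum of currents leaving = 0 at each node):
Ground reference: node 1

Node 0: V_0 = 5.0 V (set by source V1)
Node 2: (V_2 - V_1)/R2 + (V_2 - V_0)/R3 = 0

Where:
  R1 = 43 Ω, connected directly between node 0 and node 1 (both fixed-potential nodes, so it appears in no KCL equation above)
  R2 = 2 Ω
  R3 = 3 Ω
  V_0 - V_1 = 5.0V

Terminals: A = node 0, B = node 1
Nodal analysis, taking node 1 as the 0 V reference.
Source V1 fixes V_0 = 5 V.
KCL at each unknown node (sum of currents leaving = 0; resistances in Ω):
  Node 2: (V_2 - 0)/2 + (V_2 - 5)/3 = 0
Collecting terms: 0.8333 × V_2 = 1.667  =>  V_2 = 2 V
The requested potential is V_2 = 2 V.

Final answer: V_2 = 2 V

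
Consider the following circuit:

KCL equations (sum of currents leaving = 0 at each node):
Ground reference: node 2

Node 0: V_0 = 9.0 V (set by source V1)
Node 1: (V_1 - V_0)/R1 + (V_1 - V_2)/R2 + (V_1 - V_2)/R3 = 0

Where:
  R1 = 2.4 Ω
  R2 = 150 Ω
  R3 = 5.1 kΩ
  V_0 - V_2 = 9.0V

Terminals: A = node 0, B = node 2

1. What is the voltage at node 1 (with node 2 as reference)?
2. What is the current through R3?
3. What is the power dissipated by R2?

Nodal analysis, taking node 2 as the 0 V reference.
Source V1 fixes V_0 = 9 V.
KCL at each unknown node (sum of currents leaving = 0; resistances in Ω):
  Node 1: (V_1 - 9)/2.4 + (V_1 - 0)/150 + (V_1 - 0)/5100 = 0
Collecting terms: 0.4235 × V_1 = 3.75  =>  V_1 = 8.854 V
Part 1:
  Read off the nodal solution: V_1 = 8.854 V
Part 2:
  I_R3 = (V_1 - V_2)/R3 = (8.854 - 0)/5100 = 0.001736 A
  Magnitude: I_R3 = 0.001736 A
Part 3:
  I_R2 = (V_1 - V_2)/R2 = (8.854 - 0)/150 = 0.05903 A
  P_R2 = I_R2² × R2 = (0.05903)² × 150 = 0.5226 W

Final answers:
1. V_1 = 8.854 V
2. I_R3 = 0.001736 A
3. P_R2 = 0.5226 W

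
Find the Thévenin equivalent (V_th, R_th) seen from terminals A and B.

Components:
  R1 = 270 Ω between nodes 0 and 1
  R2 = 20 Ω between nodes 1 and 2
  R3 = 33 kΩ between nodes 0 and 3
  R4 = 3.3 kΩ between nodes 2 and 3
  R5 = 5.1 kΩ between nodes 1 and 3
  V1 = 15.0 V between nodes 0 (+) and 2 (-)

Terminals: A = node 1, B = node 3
Step 1 — V_th is the open-circuit voltage V_A - V_B (nothing connected across the terminals).
Nodal analysis, taking node 2 as the 0 V reference.
Source V1 fixes V_0 = 15 V.
KCL at each unknown node (sum of currents leaving = 0; resistances in Ω):
  Node 1: (V_1 - 15)/270 + (V_1 - 0)/20 + (V_1 - V_3)/5100 = 0
  Node 3: (V_3 - 15)/33000 + (V_3 - 0)/3300 + (V_3 - V_1)/5100 = 0
Collecting terms (coefficients in siemens):
  0.0539·V_1 - 0.0001961·V_3 = 0.05556
  0.0005294·V_3 - 0.0001961·V_1 = 0.0004545
Determinant D = (0.0539)(0.0005294) - (-0.0001961)(-0.0001961) = 0.0000285
V_1 = [(0.05556)(0.0005294) - (-0.0001961)(0.0004545)]/D = 1.035 V
V_3 = [(0.0539)(0.0004545) - (0.05556)(-0.0001961)]/D = 1.242 V
V_th = V_1 - V_3 = 1.035 - 1.242 = -0.2068 V
Step 2 — R_th: zero the source — replace V1 by a short circuit (node 2 merges into node 0) — and find the resistance seen between A (node 1) and B (node 3).
Reduce the network between node 1 (A) and node 3 (B) by series/parallel combination:
  Rp1 = R1 ‖ R2 (parallel, both between nodes 0 and 1) = 1/(1/270 + 1/20) = 18.62 Ω
  Rp2 = R3 ‖ R4 (parallel, both between nodes 0 and 3) = 1/(1/33000 + 1/3300) = 3000 Ω
  Rs1 = Rp1 + Rp2 (series, joined only at node 0) = 18.62 + 3000 = 3019 Ω
  Rp3 = R5 ‖ Rs1 (parallel, both between nodes 1 and 3) = 1/(1/5100 + 1/3019) = 1896 Ω
R_th = 1.896 kΩ

Final answer: V_th = -0.2068 V, R_th = 1.896 kΩ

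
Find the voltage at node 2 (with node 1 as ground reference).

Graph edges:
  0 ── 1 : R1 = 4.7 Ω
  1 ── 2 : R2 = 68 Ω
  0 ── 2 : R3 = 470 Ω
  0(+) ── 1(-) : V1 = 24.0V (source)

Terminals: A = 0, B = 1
Nodal analysis, taking node 1 as the 0 V reference.
Source V1 fixes V_0 = 24 V.
KCL at each unknown node (sum of currents leaving = 0; resistances in Ω):
  Node 2: (V_2 - 0)/68 + (V_2 - 24)/470 = 0
Collecting terms: 0.01683 × V_2 = 0.05106  =>  V_2 = 3.033 V
The requested potential is V_2 = 3.033 V.

Final answer: V_2 = 3.033 V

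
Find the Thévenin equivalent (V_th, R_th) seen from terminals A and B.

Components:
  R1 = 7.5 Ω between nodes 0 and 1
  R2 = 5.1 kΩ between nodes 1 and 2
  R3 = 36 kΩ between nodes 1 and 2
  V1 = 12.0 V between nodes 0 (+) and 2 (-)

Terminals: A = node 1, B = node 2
Step 1 — V_th is the open-circuit voltage V_A - V_B (nothing connected across the terminals).
Nodal analysis, taking node 2 as the 0 V reference.
Source V1 fixes V_0 = 12 V.
KCL at each unknown node (sum of currents leaving = 0; resistances in Ω):
  Node 1: (V_1 - 12)/7.5 + (V_1 - 0)/5100 + (V_1 - 0)/36000 = 0
Collecting terms: 0.1336 × V_1 = 1.6  =>  V_1 = 11.98 V
V_th = V_1 - V_2 = 11.98 - 0 = 11.98 V
Step 2 — R_th: zero the source — replace V1 by a short circuit (node 2 merges into node 0) — and find the resistance seen between A (node 1) and B (node 0).
Reduce the network between node 1 (A) and node 0 (B) by series/parallel combination:
  Rp1 = R1 ‖ R2 ‖ R3 (parallel, all between nodes 0 and 1) = 1/(1/7.5 + 1/5100 + 1/36000) = 7.487 Ω
R_th = 7.487 Ω

Final answer: V_th = 11.98 V, R_th = 7.487 Ω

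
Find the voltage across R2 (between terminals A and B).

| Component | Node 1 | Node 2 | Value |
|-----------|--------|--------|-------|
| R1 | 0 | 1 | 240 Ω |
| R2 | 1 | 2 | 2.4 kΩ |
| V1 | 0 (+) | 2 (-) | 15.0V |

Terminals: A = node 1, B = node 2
R1 and R2 are in series across V1 (node 0 → node 1 → node 2), and the output A–B is taken across R2, so this is a voltage divider.
Series current: I = V1/(R1 + R2) = 15/(240 + 2400) = 15/2640 = 0.005682 A
V_R2 = I × R2 = V1 × R2/(R1 + R2) = 15 × 2400/2640 = 13.64 V

Final answer: 13.64 V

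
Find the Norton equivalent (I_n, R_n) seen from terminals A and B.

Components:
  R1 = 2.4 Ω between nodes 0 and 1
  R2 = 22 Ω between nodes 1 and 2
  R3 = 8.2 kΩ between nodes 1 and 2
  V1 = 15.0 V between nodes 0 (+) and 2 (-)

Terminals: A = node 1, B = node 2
Find the Thévenin equivalent first; then I_n = V_th/R_th and R_n = R_th.
Step 1 — V_th is the open-circuit voltage V_A - V_B (nothing connected across the terminals).
Nodal analysis, taking node 2 as the 0 V reference.
Source V1 fixes V_0 = 15 V.
KCL at each unknown node (sum of currents leaving = 0; resistances in Ω):
  Node 1: (V_1 - 15)/2.4 + (V_1 - 0)/22 + (V_1 - 0)/8200 = 0
Collecting terms: 0.4622 × V_1 = 6.25  =>  V_1 = 13.52 V
V_th = V_1 - V_2 = 13.52 - 0 = 13.52 V
Step 2 — R_th: zero the source — replace V1 by a short circuit (node 2 merges into node 0) — and find the resistance seen between A (node 1) and B (node 0).
Reduce the network between node 1 (A) and node 0 (B) by series/parallel combination:
  Rp1 = R1 ‖ R2 ‖ R3 (parallel, all between nodes 0 and 1) = 1/(1/2.4 + 1/22 + 1/8200) = 2.163 Ω
R_th = 2.163 Ω
I_n = V_th/R_th = 13.52/2.163 = 6.25 A, and R_n = R_th = 2.163 Ω

Final answer: I_n = 6.25 A, R_n = 2.163 Ω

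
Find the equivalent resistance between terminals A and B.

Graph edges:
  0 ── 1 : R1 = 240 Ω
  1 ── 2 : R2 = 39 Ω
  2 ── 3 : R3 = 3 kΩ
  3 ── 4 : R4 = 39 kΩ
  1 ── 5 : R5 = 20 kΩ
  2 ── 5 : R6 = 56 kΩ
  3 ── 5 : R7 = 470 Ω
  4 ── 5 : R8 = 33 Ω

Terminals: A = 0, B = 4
The network is not a plain series/parallel combination. Inject a 1 A test current into terminal A (node 0) and return it from terminal B (node 4); then R_eq = V_A / (1 A).
Nodal analysis, taking node 4 as the 0 V reference.
Current source I_test pushes 1 A into node 0 and draws it out of node 4.
KCL at each unknown node (sum of currents leaving = 0; resistances in Ω):
  Node 0: (V_0 - V_1)/240 - 1 = 0
  Node 1: (V_1 - V_0)/240 + (V_1 - V_2)/39 + (V_1 - V_5)/20000 = 0
  Node 2: (V_2 - V_1)/39 + (V_2 - V_3)/3000 + (V_2 - V_5)/56000 = 0
  Node 3: (V_3 - V_2)/3000 + (V_3 - 0)/39000 + (V_3 - V_5)/470 = 0
  Node 5: (V_5 - V_1)/20000 + (V_5 - V_2)/56000 + (V_5 - V_3)/470 + (V_5 - 0)/33 = 0
Collecting terms (coefficients in siemens):
  0.004167·V_0 - 0.004167·V_1 = 1
  0.02986·V_1 - 0.004167·V_0 - 0.02564·V_2 - 0.00005·V_5 = 0
  0.02599·V_2 - 0.02564·V_1 - 0.0003333·V_3 - 0.00001786·V_5 = 0
  0.002487·V_3 - 0.0003333·V_2 - 0.002128·V_5 = 0
  0.0325·V_5 - 0.00005·V_1 - 0.00001786·V_2 - 0.002128·V_3 = 0
Solving these 5 simultaneous equations (Gaussian elimination) gives:
  V_0 = 3106 V, V_1 = 2866 V, V_2 = 2833 V, V_3 = 407.7 V
  V_5 = 32.66 V
R_eq = V_0 / 1 A = 3106 Ω = 3.106 kΩ

Final answer: 3.106 kΩ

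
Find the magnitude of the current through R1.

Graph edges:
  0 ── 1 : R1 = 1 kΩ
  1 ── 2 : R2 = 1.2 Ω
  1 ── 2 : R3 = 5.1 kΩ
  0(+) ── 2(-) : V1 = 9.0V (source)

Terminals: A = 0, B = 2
Nodal analysis, taking node 2 as the 0 V reference.
Source V1 fixes V_0 = 9 V.
KCL at each unknown node (sum of currents leaving = 0; resistances in Ω):
  Node 1: (V_1 - 9)/1000 + (V_1 - 0)/1.2 + (V_1 - 0)/5100 = 0
Collecting terms: 0.8345 × V_1 = 0.009  =>  V_1 = 0.01078 V
I_R1 = (V_0 - V_1)/R1 = (9 - 0.01078)/1000 = 0.008989 A
|I_R1| = 0.008989 A

Final answer: |I_R1| = 0.008989 A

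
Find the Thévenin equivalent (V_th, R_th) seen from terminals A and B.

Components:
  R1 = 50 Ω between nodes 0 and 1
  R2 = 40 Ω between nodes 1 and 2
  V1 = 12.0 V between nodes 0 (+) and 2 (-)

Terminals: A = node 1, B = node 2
Step 1 — V_th is the open-circuit voltage V_A - V_B (nothing connected across the terminals).
Nodal analysis, taking node 2 as the 0 V reference.
Source V1 fixes V_0 = 12 V.
KCL at each unknown node (sum of currents leaving = 0; resistances in Ω):
  Node 1: (V_1 - 12)/50 + (V_1 - 0)/40 = 0
Collecting terms: 0.045 × V_1 = 0.24  =>  V_1 = 5.333 V
V_th = V_1 - V_2 = 5.333 - 0 = 5.333 V
Step 2 — R_th: zero the source — replace V1 by a short circuit (node 2 merges into node 0) — and find the resistance seen between A (node 1) and B (node 0).
Reduce the network between node 1 (A) and node 0 (B) by series/parallel combination:
  Rp1 = R1 ‖ R2 (parallel, both between nodes 0 and 1) = 1/(1/50 + 1/40) = 22.22 Ω
R_th = 22.22 Ω

Final answer: V_th = 5.333 V, R_th = 22.22 Ω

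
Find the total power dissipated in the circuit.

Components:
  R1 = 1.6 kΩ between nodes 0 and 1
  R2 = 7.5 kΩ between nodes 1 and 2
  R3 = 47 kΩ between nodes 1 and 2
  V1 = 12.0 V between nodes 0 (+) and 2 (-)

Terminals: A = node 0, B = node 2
Nodal analysis, taking node 2 as the 0 V reference.
Source V1 fixes V_0 = 12 V.
KCL at each unknown node (sum of currents leaving = 0; resistances in Ω):
  Node 1: (V_1 - 12)/1600 + (V_1 - 0)/7500 + (V_1 - 0)/47000 = 0
Collecting terms: 0.0007796 × V_1 = 0.0075  =>  V_1 = 9.62 V
Power in each resistor, P = (ΔV)²/R:
  P_R1 = (12 - 9.62)²/1600 = 0.00354 W
  P_R2 = (9.62 - 0)²/7500 = 0.01234 W
  P_R3 = (9.62 - 0)²/47000 = 0.001969 W
P_total = P_R1 + P_R2 + P_R3 = 0.01785 W

Final answer: 0.01785 W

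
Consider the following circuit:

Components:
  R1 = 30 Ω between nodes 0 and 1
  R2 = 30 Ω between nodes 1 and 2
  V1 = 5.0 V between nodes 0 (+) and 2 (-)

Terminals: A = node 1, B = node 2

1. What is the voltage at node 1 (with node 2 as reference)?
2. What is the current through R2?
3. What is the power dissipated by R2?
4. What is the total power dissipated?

Nodal analysis, taking node 2 as the 0 V reference.
Source V1 fixes V_0 = 5 V.
KCL at each unknown node (sum of currents leaving = 0; resistances in Ω):
  Node 1: (V_1 - 5)/30 + (V_1 - 0)/30 = 0
Collecting terms: 0.06667 × V_1 = 0.1667  =>  V_1 = 2.5 V
Part 1:
  Read off the nodal solution: V_1 = 2.5 V
Part 2:
  I_R2 = (V_1 - V_2)/R2 = (2.5 - 0)/30 = 0.08333 A
  Magnitude: I_R2 = 0.08333 A
Part 3:
  I_R2 = (V_1 - V_2)/R2 = (2.5 - 0)/30 = 0.08333 A
  P_R2 = I_R2² × R2 = (0.08333)² × 30 = 0.2083 W
Part 4:
  Power in each resistor, P = (ΔV)²/R:
    P_R1 = (5 - 2.5)²/30 = 0.2083 W
    P_R2 = (2.5 - 0)²/30 = 0.2083 W
  P_total = P_R1 + P_R2 = 0.4167 W

Final answers:
1. V_1 = 2.5 V
2. I_R2 = 0.08333 A
3. P_R2 = 0.2083 W
4. P_total = 0.4167 W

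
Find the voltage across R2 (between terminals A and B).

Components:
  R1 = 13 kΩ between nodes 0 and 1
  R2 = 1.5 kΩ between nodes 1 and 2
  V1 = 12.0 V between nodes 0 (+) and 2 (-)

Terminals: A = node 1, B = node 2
R1 and R2 are in series across V1 (node 0 → node 1 → node 2), and the output A–B is taken across R2, so this is a voltage divider.
Series current: I = V1/(R1 + R2) = 12/(13000 + 1500) = 12/14500 = 0.0008276 A
V_R2 = I × R2 = V1 × R2/(R1 + R2) = 12 × 1500/14500 = 1.241 V

Final answer: 1.241 V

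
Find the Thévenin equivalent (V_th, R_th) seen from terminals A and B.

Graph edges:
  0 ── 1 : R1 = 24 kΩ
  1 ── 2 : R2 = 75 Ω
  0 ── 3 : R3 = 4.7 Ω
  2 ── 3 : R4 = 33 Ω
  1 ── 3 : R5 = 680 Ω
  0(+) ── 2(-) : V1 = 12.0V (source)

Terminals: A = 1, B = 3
Step 1 — V_th is the open-circuit voltage V_A - V_B (nothing connected across the terminals).
Nodal analysis, taking node 2 as the 0 V reference.
Source V1 fixes V_0 = 12 V.
KCL at each unknown node (sum of currents leaving = 0; resistances in Ω):
  Node 1: (V_1 - 12)/24000 + (V_1 - 0)/75 + (V_1 - V_3)/680 = 0
  Node 3: (V_3 - 12)/4.7 + (V_3 - 0)/33 + (V_3 - V_1)/680 = 0
Collecting terms (coefficients in siemens):
  0.01485·V_1 - 0.001471·V_3 = 0.0005
  0.2445·V_3 - 0.001471·V_1 = 2.553
Determinant D = (0.01485)(0.2445) - (-0.001471)(-0.001471) = 0.003628
V_1 = [(0.0005)(0.2445) - (-0.001471)(2.553)]/D = 1.069 V
V_3 = [(0.01485)(2.553) - (0.0005)(-0.001471)]/D = 10.45 V
V_th = V_1 - V_3 = 1.069 - 10.45 = -9.379 V
Step 2 — R_th: zero the source — replace V1 by a short circuit (node 2 merges into node 0) — and find the resistance seen between A (node 1) and B (node 3).
Reduce the network between node 1 (A) and node 3 (B) by series/parallel combination:
  Rp1 = R1 ‖ R2 (parallel, both between nodes 0 and 1) = 1/(1/24000 + 1/75) = 74.77 Ω
  Rp2 = R3 ‖ R4 (parallel, both between nodes 0 and 3) = 1/(1/4.7 + 1/33) = 4.114 Ω
  Rs1 = Rp1 + Rp2 (series, joined only at node 0) = 74.77 + 4.114 = 78.88 Ω
  Rp3 = R5 ‖ Rs1 (parallel, both between nodes 1 and 3) = 1/(1/680 + 1/78.88) = 70.68 Ω
R_th = 70.68 Ω

Final answer: V_th = -9.379 V, R_th = 70.68 Ω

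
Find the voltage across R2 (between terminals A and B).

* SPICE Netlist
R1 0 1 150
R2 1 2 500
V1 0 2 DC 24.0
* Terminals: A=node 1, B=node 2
R1 and R2 are in series across V1 (node 0 → node 1 → node 2), and the output A–B is taken across R2, so this is a voltage divider.
Series current: I = V1/(R1 + R2) = 24/(150 + 500) = 24/650 = 0.03692 A
V_R2 = I × R2 = V1 × R2/(R1 + R2) = 24 × 500/650 = 18.46 V

Final answer: 18.46 V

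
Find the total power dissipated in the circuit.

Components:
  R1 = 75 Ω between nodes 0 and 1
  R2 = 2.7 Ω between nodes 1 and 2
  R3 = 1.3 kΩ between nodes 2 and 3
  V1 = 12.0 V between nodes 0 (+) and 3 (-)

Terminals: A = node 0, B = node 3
Nodal analysis, taking node 3 as the 0 V reference.
Source V1 fixes V_0 = 12 V.
KCL at each unknown node (sum of currents leaving = 0; resistances in Ω):
  Node 1: (V_1 - 12)/75 + (V_1 - V_2)/2.7 = 0
  Node 2: (V_2 - V_1)/2.7 + (V_2 - 0)/1300 = 0
Collecting terms (coefficients in siemens):
  0.3837·V_1 - 0.3704·V_2 = 0.16
  0.3711·V_2 - 0.3704·V_1 = 0
Determinant D = (0.3837)(0.3711) - (-0.3704)(-0.3704) = 0.005233
V_1 = [(0.16)(0.3711) - (-0.3704)(0)]/D = 11.35 V
V_2 = [(0.3837)(0) - (0.16)(-0.3704)]/D = 11.32 V
Power in each resistor, P = (ΔV)²/R:
  P_R1 = (12 - 11.35)²/75 = 0.00569 W
  P_R2 = (11.35 - 11.32)²/2.7 = 0.0002048 W
  P_R3 = (11.32 - 0)²/1300 = 0.09863 W
P_total = P_R1 + P_R2 + P_R3 = 0.1045 W

Final answer: 0.1045 W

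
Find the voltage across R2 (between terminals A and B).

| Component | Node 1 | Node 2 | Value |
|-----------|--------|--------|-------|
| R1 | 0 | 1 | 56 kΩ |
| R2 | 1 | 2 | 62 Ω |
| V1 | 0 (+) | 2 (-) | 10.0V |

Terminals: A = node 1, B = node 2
R1 and R2 are in series across V1 (node 0 → node 1 → node 2), and the output A–B is taken across R2, so this is a voltage divider.
Series current: I = V1/(R1 + R2) = 10/(56000 + 62) = 10/56060 = 0.0001784 A
V_R2 = I × R2 = V1 × R2/(R1 + R2) = 10 × 62/56060 = 0.01106 V

Final answer: 0.01106 V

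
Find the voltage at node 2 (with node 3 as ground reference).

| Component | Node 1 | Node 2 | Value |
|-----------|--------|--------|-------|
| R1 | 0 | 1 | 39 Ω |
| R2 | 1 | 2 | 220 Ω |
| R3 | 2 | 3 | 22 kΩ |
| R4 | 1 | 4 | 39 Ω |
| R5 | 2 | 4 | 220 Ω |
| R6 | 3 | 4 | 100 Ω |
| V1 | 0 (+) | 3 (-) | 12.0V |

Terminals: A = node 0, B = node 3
Nodal analysis, taking node 3 as the 0 V reference.
Source V1 fixes V_0 = 12 V.
KCL at each unknown node (sum of currents leaving = 0; resistances in Ω):
  Node 1: (V_1 - 12)/39 + (V_1 - V_2)/220 + (V_1 - V_4)/39 = 0
  Node 2: (V_2 - V_1)/220 + (V_2 - 0)/22000 + (V_2 - V_4)/220 = 0
  Node 4: (V_4 - V_1)/39 + (V_4 - V_2)/220 + (V_4 - 0)/100 = 0
Collecting terms (coefficients in siemens):
  0.05583·V_1 - 0.004545·V_2 - 0.02564·V_4 = 0.3077
  0.009136·V_2 - 0.004545·V_1 - 0.004545·V_4 = 0
  0.04019·V_4 - 0.02564·V_1 - 0.004545·V_2 = 0
Solving these 3 simultaneous equations (Gaussian elimination) gives:
  V_1 = 9.313 V, V_2 = 8.043 V, V_4 = 6.852 V
The requested potential is V_2 = 8.043 V.

Final answer: V_2 = 8.043 V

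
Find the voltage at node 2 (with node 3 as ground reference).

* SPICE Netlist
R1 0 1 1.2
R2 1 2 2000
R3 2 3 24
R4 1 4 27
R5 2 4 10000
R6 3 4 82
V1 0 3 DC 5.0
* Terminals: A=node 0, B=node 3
Nodal analysis, taking node 3 as the 0 V reference.
Source V1 fixes V_0 = 5 V.
KCL at each unknown node (sum of currents leaving = 0; resistances in Ω):
  Node 1: (V_1 - 5)/1.2 + (V_1 - V_2)/2000 + (V_1 - V_4)/27 = 0
  Node 2: (V_2 - V_1)/2000 + (V_2 - 0)/24 + (V_2 - V_4)/10000 = 0
  Node 4: (V_4 - V_1)/27 + (V_4 - V_2)/10000 + (V_4 - 0)/82 = 0
Collecting terms (coefficients in siemens):
  0.8709·V_1 - 0.0005·V_2 - 0.03704·V_4 = 4.167
  0.04227·V_2 - 0.0005·V_1 - 0.0001·V_4 = 0
  0.04933·V_4 - 0.03704·V_1 - 0.0001·V_2 = 0
Solving these 3 simultaneous equations (Gaussian elimination) gives:
  V_1 = 4.942 V, V_2 = 0.06725 V, V_4 = 3.711 V
The requested potential is V_2 = 0.06725 V.

Final answer: V_2 = 0.06725 V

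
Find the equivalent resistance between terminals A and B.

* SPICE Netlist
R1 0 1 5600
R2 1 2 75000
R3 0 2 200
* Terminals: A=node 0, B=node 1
Reduce the network between node 0 (A) and node 1 (B) by series/parallel combination:
  Rs1 = R3 + R2 (series, joined only at node 2) = 200 + 75000 = 75200 Ω
  Rp1 = R1 ‖ Rs1 (parallel, both between nodes 0 and 1) = 1/(1/5600 + 1/75200) = 5212 Ω
R_eq = 5.212 kΩ

Final answer: 5.212 kΩ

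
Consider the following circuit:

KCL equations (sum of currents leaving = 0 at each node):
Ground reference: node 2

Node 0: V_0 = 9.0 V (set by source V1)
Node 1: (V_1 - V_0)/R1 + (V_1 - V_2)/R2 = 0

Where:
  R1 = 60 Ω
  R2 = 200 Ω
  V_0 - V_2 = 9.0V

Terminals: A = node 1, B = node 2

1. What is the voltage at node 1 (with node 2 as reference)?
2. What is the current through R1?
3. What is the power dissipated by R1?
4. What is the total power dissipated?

Nodal analysis, taking node 2 as the 0 V reference.
Source V1 fixes V_0 = 9 V.
KCL at each unknown node (sum of currents leaving = 0; resistances in Ω):
  Node 1: (V_1 - 9)/60 + (V_1 - 0)/200 = 0
Collecting terms: 0.02167 × V_1 = 0.15  =>  V_1 = 6.923 V
Part 1:
  Read off the nodal solution: V_1 = 6.923 V
Part 2:
  I_R1 = (V_0 - V_1)/R1 = (9 - 6.923)/60 = 0.03462 A
  Magnitude: I_R1 = 0.03462 A
Part 3:
  I_R1 = (V_0 - V_1)/R1 = (9 - 6.923)/60 = 0.03462 A
  P_R1 = I_R1² × R1 = (0.03462)² × 60 = 0.07189 W
Part 4:
  Power in each resistor, P = (ΔV)²/R:
    P_R1 = (9 - 6.923)²/60 = 0.07189 W
    P_R2 = (6.923 - 0)²/200 = 0.2396 W
  P_total = P_R1 + P_R2 = 0.3115 W

Final answers:
1. V_1 = 6.923 V
2. I_R1 = 0.03462 A
3. P_R1 = 0.07189 W
4. P_total = 0.3115 W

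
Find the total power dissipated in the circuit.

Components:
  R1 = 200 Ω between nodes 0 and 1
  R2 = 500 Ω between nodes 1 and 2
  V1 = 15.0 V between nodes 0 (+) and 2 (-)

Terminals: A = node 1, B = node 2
Nodal analysis, taking node 2 as the 0 V reference.
Source V1 fixes V_0 = 15 V.
KCL at each unknown node (sum of currents leaving = 0; resistances in Ω):
  Node 1: (V_1 - 15)/200 + (V_1 - 0)/500 = 0
Collecting terms: 0.007 × V_1 = 0.075  =>  V_1 = 10.71 V
Power in each resistor, P = (ΔV)²/R:
  P_R1 = (15 - 10.71)²/200 = 0.09184 W
  P_R2 = (10.71 - 0)²/500 = 0.2296 W
P_total = P_R1 + P_R2 = 0.3214 W

Final answer: 0.3214 W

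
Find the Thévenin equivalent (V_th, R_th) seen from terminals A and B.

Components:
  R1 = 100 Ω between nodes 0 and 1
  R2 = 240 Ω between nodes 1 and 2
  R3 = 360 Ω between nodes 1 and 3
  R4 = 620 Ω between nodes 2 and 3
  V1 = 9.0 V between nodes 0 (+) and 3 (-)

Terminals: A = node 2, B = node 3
Step 1 — V_th is the open-circuit voltage V_A - V_B (nothing connected across the terminals).
Nodal analysis, taking node 3 as the 0 V reference.
Source V1 fixes V_0 = 9 V.
KCL at each unknown node (sum of currents leaving = 0; resistances in Ω):
  Node 1: (V_1 - 9)/100 + (V_1 - V_2)/240 + (V_1 - 0)/360 = 0
  Node 2: (V_2 - V_1)/240 + (V_2 - 0)/620 = 0
Collecting terms (coefficients in siemens):
  0.01694·V_1 - 0.004167·V_2 = 0.09
  0.00578·V_2 - 0.004167·V_1 = 0
Determinant D = (0.01694)(0.00578) - (-0.004167)(-0.004167) = 0.00008057
V_1 = [(0.09)(0.00578) - (-0.004167)(0)]/D = 6.456 V
V_2 = [(0.01694)(0) - (0.09)(-0.004167)]/D = 4.654 V
V_th = V_2 - V_3 = 4.654 - 0 = 4.654 V
Step 2 — R_th: zero the source — replace V1 by a short circuit (node 3 merges into node 0) — and find the resistance seen between A (node 2) and B (node 0).
Reduce the network between node 2 (A) and node 0 (B) by series/parallel combination:
  Rp1 = R1 ‖ R3 (parallel, both between nodes 0 and 1) = 1/(1/100 + 1/360) = 78.26 Ω
  Rs1 = R2 + Rp1 (series, joined only at node 1) = 240 + 78.26 = 318.3 Ω
  Rp2 = R4 ‖ Rs1 (parallel, both between nodes 0 and 2) = 1/(1/620 + 1/318.3) = 210.3 Ω
R_th = 210.3 Ω

Final answer: V_th = 4.654 V, R_th = 210.3 Ω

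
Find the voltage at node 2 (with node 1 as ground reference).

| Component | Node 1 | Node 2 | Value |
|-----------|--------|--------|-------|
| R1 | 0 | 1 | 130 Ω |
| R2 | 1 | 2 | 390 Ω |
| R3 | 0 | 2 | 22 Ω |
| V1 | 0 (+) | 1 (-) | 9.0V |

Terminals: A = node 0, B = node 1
Nodal analysis, taking node 1 as the 0 V reference.
Source V1 fixes V_0 = 9 V.
KCL at each unknown node (sum of currents leaving = 0; resistances in Ω):
  Node 2: (V_2 - 0)/390 + (V_2 - 9)/22 = 0
Collecting terms: 0.04802 × V_2 = 0.4091  =>  V_2 = 8.519 V
The requested potential is V_2 = 8.519 V.

Final answer: V_2 = 8.519 V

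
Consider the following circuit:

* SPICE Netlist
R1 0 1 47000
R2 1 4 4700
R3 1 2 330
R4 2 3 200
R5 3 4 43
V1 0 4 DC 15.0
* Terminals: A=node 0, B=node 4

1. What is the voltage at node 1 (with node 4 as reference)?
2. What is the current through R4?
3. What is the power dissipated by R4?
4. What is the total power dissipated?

Nodal analysis, taking node 4 as the 0 V reference.
Source V1 fixes V_0 = 15 V.
KCL at each unknown node (sum of currents leaving = 0; resistances in Ω):
  Node 1: (V_1 - 15)/47000 + (V_1 - 0)/4700 + (V_1 - V_2)/330 = 0
  Node 2: (V_2 - V_1)/330 + (V_2 - V_3)/200 = 0
  Node 3: (V_3 - V_2)/200 + (V_3 - 0)/43 = 0
Collecting terms (coefficients in siemens):
  0.003264·V_1 - 0.00303·V_2 = 0.0003191
  0.00803·V_2 - 0.00303·V_1 - 0.005·V_3 = 0
  0.02826·V_3 - 0.005·V_2 = 0
Solving these 3 simultaneous equations (Gaussian elimination) gives:
  V_1 = 0.1612 V, V_2 = 0.06838 V, V_3 = 0.0121 V
Part 1:
  Read off the nodal solution: V_1 = 0.1612 V
Part 2:
  I_R4 = (V_2 - V_3)/R4 = (0.06838 - 0.0121)/200 = 0.0002814 A
  Magnitude: I_R4 = 0.0002814 A
Part 3:
  I_R4 = (V_2 - V_3)/R4 = (0.06838 - 0.0121)/200 = 0.0002814 A
  P_R4 = I_R4² × R4 = (0.0002814)² × 200 = 0.00001584 W
Part 4:
  Power in each resistor, P = (ΔV)²/R:
    P_R1 = (15 - 0.1612)²/47000 = 0.004685 W
    P_R2 = (0.1612 - 0)²/4700 = 0.000005532 W
    P_R3 = (0.1612 - 0.06838)²/330 = 0.00002613 W
    P_R4 = (0.06838 - 0.0121)²/200 = 0.00001584 W
    P_R5 = (0.0121 - 0)²/43 = 0.000003405 W
  P_total = P_R1 + P_R2 + P_R3 + P_R4 + P_R5 = 0.004736 W

Final answers:
1. V_1 = 0.1612 V
2. I_R4 = 0.0002814 A
3. P_R4 = 1.584e-05 W
4. P_total = 0.004736 W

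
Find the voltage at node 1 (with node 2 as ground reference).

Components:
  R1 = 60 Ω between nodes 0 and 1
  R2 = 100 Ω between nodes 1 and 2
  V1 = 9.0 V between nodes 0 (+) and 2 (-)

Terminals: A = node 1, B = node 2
Nodal analysis, taking node 2 as the 0 V reference.
Source V1 fixes V_0 = 9 V.
KCL at each unknown node (sum of currents leaving = 0; resistances in Ω):
  Node 1: (V_1 - 9)/60 + (V_1 - 0)/100 = 0
Collecting terms: 0.02667 × V_1 = 0.15  =>  V_1 = 5.625 V
The requested potential is V_1 = 5.625 V.

Final answer: V_1 = 5.625 V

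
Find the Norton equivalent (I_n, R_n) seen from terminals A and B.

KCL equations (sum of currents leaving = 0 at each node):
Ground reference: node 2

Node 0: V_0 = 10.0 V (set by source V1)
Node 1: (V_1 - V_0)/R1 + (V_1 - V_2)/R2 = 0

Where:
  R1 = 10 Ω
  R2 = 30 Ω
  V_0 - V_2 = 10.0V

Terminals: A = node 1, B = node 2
Find the Thévenin equivalent first; then I_n = V_th/R_th and R_n = R_th.
Step 1 — V_th is the open-circuit voltage V_A - V_B (nothing connected across the terminals).
Nodal analysis, taking node 2 as the 0 V reference.
Source V1 fixes V_0 = 10 V.
KCL at each unknown node (sum of currents leaving = 0; resistances in Ω):
  Node 1: (V_1 - 10)/10 + (V_1 - 0)/30 = 0
Collecting terms: 0.1333 × V_1 = 1  =>  V_1 = 7.5 V
V_th = V_1 - V_2 = 7.5 - 0 = 7.5 V
Step 2 — R_th: zero the source — replace V1 by a short circuit (node 2 merges into node 0) — and find the resistance seen between A (node 1) and B (node 0).
Reduce the network between node 1 (A) and node 0 (B) by series/parallel combination:
  Rp1 = R1 ‖ R2 (parallel, both between nodes 0 and 1) = 1/(1/10 + 1/30) = 7.5 Ω
R_th = 7.5 Ω
I_n = V_th/R_th = 7.5/7.5 = 1 A, and R_n = R_th = 7.5 Ω

Final answer: I_n = 1 A, R_n = 7.5 Ω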